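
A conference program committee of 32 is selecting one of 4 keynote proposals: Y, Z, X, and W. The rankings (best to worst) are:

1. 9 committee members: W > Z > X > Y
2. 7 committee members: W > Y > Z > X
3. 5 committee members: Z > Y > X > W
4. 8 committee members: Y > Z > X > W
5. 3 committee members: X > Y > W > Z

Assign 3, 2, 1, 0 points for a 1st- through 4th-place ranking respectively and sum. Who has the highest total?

Z

Y: 9·0 + 7·2 + 5·2 + 8·3 + 3·2 = 54
Z: 9·2 + 7·1 + 5·3 + 8·2 + 3·0 = 56
X: 9·1 + 7·0 + 5·1 + 8·1 + 3·3 = 31
W: 9·3 + 7·3 + 5·0 + 8·0 + 3·1 = 51
Z has the highest Borda score (56).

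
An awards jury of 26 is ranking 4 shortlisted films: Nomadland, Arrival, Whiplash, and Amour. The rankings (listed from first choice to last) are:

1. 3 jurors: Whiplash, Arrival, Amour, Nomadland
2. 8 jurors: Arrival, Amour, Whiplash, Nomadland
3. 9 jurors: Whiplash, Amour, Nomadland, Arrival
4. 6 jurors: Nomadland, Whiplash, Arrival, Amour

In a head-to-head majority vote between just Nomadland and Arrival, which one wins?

Voters preferring Nomadland to Arrival: 15; preferring Arrival to Nomadland: 11.
Nomadland wins the head-to-head.

Nomadland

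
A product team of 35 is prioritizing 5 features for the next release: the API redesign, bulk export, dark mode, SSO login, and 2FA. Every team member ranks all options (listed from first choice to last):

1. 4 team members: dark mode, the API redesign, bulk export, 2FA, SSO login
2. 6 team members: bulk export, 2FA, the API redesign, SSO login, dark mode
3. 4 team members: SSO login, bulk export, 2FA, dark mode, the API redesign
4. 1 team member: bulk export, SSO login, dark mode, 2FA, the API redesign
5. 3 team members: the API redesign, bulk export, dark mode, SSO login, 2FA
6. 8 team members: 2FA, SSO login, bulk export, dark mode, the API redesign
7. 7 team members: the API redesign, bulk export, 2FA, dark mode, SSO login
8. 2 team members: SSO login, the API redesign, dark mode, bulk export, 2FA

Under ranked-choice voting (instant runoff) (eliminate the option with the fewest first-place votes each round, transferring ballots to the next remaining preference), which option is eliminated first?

Round 1: the API redesign 10, bulk export 7, dark mode 4, SSO login 6, 2FA 8. Eliminate dark mode.

dark mode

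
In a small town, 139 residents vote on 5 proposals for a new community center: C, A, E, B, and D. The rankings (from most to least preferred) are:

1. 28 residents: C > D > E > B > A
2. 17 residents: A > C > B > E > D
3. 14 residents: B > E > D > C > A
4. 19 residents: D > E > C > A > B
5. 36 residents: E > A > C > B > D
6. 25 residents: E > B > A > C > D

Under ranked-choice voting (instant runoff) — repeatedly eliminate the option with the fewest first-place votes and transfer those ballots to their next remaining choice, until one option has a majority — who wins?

Round 1: C 28, A 17, E 61, B 14, D 19. Eliminate B.
Round 2: C 28, A 17, E 75, D 19. E has a majority.

E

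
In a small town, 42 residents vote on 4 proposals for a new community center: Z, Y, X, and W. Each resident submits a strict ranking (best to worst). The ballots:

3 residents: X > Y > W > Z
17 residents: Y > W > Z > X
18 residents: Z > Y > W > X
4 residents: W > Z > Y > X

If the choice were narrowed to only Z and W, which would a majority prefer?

W

Voters preferring Z to W: 18; preferring W to Z: 24.
W wins the head-to-head.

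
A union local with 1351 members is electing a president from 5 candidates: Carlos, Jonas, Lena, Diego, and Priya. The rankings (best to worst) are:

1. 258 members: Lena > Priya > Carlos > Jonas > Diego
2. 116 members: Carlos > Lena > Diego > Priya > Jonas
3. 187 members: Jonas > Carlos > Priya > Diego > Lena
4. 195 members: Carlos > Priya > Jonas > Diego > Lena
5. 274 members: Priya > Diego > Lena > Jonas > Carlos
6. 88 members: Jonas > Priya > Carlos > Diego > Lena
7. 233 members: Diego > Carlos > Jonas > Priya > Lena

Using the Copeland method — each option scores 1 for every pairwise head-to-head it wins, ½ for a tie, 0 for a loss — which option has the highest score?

Carlos: beats Jonas, Lena, Diego, and Priya → score 4.
Jonas: beats Lena and Diego; loses to Carlos and Priya → score 2.
Lena: loses to Carlos, Jonas, Diego, and Priya → score 0.
Diego: beats Lena; loses to Carlos, Jonas, and Priya → score 1.
Priya: beats Jonas, Lena, and Diego; loses to Carlos → score 3.
Carlos has the best pairwise record.

Carlos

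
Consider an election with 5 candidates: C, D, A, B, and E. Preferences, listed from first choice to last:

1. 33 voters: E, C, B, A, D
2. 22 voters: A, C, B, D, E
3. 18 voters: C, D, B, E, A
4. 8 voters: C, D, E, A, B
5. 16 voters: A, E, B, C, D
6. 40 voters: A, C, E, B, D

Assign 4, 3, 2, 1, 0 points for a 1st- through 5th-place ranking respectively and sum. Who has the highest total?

C: 33·3 + 22·3 + 18·4 + 8·4 + 16·1 + 40·3 = 405
D: 33·0 + 22·1 + 18·3 + 8·3 + 16·0 + 40·0 = 100
A: 33·1 + 22·4 + 18·0 + 8·1 + 16·4 + 40·4 = 353
B: 33·2 + 22·2 + 18·2 + 8·0 + 16·2 + 40·1 = 218
E: 33·4 + 22·0 + 18·1 + 8·2 + 16·3 + 40·2 = 294
C has the highest Borda score (405).

C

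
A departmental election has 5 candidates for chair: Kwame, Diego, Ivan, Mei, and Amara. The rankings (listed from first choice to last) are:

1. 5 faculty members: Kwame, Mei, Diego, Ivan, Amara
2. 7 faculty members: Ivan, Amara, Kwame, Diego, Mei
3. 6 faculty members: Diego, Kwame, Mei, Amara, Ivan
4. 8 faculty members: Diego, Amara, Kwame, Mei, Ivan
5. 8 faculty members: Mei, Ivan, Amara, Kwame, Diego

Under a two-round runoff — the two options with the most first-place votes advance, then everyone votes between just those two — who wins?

Diego

Round 1 first-place votes: Kwame 5, Diego 14, Ivan 7, Mei 8, Amara 0.
Diego and Mei advance.
Runoff: Diego is preferred to Mei by 21 voters; Mei by 13.
Diego wins the runoff.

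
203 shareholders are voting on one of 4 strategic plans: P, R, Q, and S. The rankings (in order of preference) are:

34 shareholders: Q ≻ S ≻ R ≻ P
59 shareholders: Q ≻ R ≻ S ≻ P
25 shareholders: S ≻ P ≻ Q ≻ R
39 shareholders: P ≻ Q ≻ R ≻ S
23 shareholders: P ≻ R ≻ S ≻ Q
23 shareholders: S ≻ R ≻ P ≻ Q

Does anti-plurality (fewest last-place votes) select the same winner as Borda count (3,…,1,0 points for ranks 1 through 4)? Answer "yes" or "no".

Anti-plurality — last-place votes: P 93, R 25, Q 46, S 39. Winner: R.
Borda — scores: P 259, R 283, Q 382, S 294. Winner: Q.
The two methods disagree.

no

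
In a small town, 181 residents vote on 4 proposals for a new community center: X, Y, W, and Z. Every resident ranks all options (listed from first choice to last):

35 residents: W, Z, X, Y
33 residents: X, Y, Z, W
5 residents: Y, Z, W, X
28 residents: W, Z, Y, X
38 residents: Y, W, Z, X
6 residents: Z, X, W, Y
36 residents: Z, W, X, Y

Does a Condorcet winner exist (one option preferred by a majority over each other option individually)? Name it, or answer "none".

W vs X: 142–39 for W.
W vs Y: 105–76 for W.
W vs Z: 101–80 for W.
W beats every other option head-to-head.

W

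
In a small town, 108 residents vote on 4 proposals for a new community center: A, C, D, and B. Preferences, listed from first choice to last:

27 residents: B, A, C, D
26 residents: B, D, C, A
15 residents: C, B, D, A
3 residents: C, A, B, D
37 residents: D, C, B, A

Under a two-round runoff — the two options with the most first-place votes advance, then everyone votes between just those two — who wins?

Round 1 first-place votes: A 0, C 18, D 37, B 53.
B and D advance.
Runoff: B is preferred to D by 71 voters; D by 37.
B wins the runoff.

B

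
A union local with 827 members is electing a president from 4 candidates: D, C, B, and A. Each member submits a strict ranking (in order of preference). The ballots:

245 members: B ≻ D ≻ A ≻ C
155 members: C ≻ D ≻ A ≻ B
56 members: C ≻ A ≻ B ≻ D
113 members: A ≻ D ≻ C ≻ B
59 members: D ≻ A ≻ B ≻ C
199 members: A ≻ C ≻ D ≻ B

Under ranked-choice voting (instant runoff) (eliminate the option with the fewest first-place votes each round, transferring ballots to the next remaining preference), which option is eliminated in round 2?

C

Round 1: D 59, C 211, B 245, A 312. Eliminate D.
Round 2: C 211, B 245, A 371. Eliminate C.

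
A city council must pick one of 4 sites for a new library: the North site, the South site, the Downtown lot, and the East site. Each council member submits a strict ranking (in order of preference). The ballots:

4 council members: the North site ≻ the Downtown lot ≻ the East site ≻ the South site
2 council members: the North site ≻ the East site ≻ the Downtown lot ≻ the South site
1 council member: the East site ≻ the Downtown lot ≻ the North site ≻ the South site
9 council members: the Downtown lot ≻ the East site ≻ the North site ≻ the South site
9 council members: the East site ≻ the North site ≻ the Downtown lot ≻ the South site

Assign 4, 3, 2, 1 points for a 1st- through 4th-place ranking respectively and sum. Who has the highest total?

the North site: 4·4 + 2·4 + 1·2 + 9·2 + 9·3 = 71
the South site: 4·1 + 2·1 + 1·1 + 9·1 + 9·1 = 25
the Downtown lot: 4·3 + 2·2 + 1·3 + 9·4 + 9·2 = 73
the East site: 4·2 + 2·3 + 1·4 + 9·3 + 9·4 = 81
the East site has the highest Borda score (81).

the East site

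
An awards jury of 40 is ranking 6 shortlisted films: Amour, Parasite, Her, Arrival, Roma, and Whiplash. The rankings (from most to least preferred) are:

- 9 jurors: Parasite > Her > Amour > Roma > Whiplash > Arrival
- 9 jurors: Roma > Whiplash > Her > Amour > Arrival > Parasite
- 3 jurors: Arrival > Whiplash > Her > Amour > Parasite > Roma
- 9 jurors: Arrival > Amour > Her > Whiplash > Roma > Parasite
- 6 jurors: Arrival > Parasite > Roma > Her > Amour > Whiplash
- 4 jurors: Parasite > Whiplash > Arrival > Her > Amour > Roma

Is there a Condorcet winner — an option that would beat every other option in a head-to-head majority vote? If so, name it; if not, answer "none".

Checking pairwise contests:
Her beats Amour 31–9.
Amour beats Parasite 21–19.
Arrival beats Her 22–18.
Whiplash beats Arrival 22–18.
Amour beats Roma 25–15.
Amour beats Whiplash 24–16.
Every option loses at least one head-to-head, so there is no Condorcet winner.

none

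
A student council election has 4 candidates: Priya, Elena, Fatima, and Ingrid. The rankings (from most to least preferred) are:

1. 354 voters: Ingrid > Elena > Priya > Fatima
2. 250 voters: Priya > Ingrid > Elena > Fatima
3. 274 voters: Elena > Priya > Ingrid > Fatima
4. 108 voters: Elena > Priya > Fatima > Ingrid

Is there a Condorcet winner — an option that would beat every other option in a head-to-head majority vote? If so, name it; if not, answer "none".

Checking pairwise contests:
Elena beats Priya 736–250.
Ingrid beats Elena 604–382.
Priya beats Fatima 986–0.
Priya beats Ingrid 632–354.
Every option loses at least one head-to-head, so there is no Condorcet winner.

none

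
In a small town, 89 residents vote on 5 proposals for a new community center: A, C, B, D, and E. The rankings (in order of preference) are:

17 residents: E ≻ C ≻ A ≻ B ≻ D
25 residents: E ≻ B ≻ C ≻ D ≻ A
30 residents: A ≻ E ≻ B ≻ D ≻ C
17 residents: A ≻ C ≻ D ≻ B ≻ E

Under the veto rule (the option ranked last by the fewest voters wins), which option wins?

B

Last-place votes: A 25, C 30, B 0, D 17, E 17.
B is ranked last by the fewest voters, so B wins.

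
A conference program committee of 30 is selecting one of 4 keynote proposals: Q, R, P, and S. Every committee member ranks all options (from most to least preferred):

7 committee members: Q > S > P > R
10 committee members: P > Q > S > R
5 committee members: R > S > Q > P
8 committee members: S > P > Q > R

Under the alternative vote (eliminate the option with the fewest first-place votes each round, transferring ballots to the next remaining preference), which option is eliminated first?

R

Round 1: Q 7, R 5, P 10, S 8. Eliminate R.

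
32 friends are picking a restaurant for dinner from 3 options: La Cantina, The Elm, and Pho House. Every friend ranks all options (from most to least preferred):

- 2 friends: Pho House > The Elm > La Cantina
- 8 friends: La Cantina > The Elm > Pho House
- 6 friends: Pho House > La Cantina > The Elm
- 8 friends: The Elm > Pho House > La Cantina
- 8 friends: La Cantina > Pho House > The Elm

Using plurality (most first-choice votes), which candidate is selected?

First-place votes: La Cantina 16, The Elm 8, Pho House 8.
La Cantina has the most first-place votes.

La Cantina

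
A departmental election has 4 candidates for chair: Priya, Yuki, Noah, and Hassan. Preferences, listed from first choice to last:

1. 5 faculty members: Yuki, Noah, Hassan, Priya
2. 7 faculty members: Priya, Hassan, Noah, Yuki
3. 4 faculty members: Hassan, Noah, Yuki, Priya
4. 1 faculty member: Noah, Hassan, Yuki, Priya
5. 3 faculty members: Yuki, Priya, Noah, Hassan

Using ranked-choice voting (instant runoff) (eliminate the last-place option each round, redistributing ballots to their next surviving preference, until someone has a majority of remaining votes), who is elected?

Round 1: Priya 7, Yuki 8, Noah 1, Hassan 4. Eliminate Noah.
Round 2: Priya 7, Yuki 8, Hassan 5. Eliminate Hassan.
Round 3: Priya 7, Yuki 13. Yuki has a majority.

Yuki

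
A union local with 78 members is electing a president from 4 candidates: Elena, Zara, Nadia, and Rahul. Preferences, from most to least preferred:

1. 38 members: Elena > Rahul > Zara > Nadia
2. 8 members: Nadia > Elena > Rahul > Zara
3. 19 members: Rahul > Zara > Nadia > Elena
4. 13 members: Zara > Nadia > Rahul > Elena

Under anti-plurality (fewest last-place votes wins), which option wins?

Last-place votes: Elena 32, Zara 8, Nadia 38, Rahul 0.
Rahul is ranked last by the fewest voters, so Rahul wins.

Rahul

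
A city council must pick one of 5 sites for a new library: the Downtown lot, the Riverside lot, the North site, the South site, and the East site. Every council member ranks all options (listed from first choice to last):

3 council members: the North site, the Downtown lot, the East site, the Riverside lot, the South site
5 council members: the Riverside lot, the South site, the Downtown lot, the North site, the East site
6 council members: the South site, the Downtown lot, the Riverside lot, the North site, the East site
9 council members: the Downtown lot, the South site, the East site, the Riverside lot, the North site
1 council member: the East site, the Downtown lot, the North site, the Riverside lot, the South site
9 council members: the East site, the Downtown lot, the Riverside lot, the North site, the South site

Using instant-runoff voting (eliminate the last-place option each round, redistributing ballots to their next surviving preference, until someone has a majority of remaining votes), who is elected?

the Downtown lot

Round 1: the Downtown lot 9, the Riverside lot 5, the North site 3, the South site 6, the East site 10. Eliminate the North site.
Round 2: the Downtown lot 12, the Riverside lot 5, the South site 6, the East site 10. Eliminate the Riverside lot.
Round 3: the Downtown lot 12, the South site 11, the East site 10. Eliminate the East site.
Round 4: the Downtown lot 22, the South site 11. The Downtown lot has a majority.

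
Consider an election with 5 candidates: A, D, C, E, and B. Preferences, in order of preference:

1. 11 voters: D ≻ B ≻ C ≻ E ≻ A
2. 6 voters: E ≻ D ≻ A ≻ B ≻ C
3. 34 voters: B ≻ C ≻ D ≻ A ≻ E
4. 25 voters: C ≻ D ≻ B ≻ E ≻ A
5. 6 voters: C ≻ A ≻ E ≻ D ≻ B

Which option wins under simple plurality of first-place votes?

First-place votes: A 0, D 11, C 31, E 6, B 34.
B has the most first-place votes.

B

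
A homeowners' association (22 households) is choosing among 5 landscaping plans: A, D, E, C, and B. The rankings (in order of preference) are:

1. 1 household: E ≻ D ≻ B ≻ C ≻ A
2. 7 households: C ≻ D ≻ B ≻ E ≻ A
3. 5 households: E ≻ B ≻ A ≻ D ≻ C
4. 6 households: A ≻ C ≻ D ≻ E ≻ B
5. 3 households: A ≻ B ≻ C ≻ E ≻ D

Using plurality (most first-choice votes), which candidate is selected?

First-place votes: A 9, D 0, E 6, C 7, B 0.
A has the most first-place votes.

A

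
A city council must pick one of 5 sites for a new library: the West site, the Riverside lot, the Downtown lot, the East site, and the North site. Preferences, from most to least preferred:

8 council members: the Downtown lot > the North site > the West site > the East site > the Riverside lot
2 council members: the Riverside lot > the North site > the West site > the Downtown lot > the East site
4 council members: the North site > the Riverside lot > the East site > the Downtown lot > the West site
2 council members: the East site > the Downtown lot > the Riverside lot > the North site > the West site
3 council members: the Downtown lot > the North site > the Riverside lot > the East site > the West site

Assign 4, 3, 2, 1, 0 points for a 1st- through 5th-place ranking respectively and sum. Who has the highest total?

the West site: 8·2 + 2·2 + 4·0 + 2·0 + 3·0 = 20
the Riverside lot: 8·0 + 2·4 + 4·3 + 2·2 + 3·2 = 30
the Downtown lot: 8·4 + 2·1 + 4·1 + 2·3 + 3·4 = 56
the East site: 8·1 + 2·0 + 4·2 + 2·4 + 3·1 = 27
the North site: 8·3 + 2·3 + 4·4 + 2·1 + 3·3 = 57
the North site has the highest Borda score (57).

the North site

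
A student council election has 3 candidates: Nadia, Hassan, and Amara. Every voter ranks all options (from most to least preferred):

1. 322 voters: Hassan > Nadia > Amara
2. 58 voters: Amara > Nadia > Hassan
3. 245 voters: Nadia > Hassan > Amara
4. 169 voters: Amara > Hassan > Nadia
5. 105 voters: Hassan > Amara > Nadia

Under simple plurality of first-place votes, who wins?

Hassan

First-place votes: Nadia 245, Hassan 427, Amara 227.
Hassan has the most first-place votes.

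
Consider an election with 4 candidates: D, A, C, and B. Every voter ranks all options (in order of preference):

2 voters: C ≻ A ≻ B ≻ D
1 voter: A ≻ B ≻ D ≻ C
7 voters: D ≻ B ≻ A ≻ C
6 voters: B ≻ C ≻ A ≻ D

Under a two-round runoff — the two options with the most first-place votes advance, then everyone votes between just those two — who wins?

Round 1 first-place votes: D 7, A 1, C 2, B 6.
D and B advance.
Runoff: D is preferred to B by 7 voters; B by 9.
B wins the runoff.

B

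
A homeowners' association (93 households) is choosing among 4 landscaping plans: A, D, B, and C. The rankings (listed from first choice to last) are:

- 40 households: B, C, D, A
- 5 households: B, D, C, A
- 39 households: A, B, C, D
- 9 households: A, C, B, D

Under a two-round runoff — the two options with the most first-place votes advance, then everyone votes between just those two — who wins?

A

Round 1 first-place votes: A 48, D 0, B 45, C 0.
A and B advance.
Runoff: A is preferred to B by 48 voters; B by 45.
A wins the runoff.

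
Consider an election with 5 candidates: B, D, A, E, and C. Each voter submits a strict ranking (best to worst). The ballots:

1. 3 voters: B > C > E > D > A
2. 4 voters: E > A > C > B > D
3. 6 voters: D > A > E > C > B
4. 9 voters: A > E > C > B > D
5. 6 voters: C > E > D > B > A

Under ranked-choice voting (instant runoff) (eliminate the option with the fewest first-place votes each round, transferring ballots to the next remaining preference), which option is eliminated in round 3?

D

Round 1: B 3, D 6, A 9, E 4, C 6. Eliminate B.
Round 2: D 6, A 9, E 4, C 9. Eliminate E.
Round 3: D 6, A 13, C 9. Eliminate D.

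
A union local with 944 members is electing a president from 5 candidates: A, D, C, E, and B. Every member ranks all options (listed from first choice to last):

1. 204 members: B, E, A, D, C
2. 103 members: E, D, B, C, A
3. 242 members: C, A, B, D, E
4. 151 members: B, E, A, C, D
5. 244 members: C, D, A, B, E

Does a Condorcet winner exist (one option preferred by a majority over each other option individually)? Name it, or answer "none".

C

C vs A: 589–355 for C.
C vs D: 637–307 for C.
C vs E: 486–458 for C.
C vs B: 486–458 for C.
C beats every other option head-to-head.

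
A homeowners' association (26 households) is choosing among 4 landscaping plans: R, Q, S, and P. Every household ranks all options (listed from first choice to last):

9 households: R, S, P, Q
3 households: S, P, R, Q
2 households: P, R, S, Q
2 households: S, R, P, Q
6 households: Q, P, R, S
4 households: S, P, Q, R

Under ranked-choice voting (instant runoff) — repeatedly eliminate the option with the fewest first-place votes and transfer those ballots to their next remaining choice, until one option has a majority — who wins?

R

Round 1: R 9, Q 6, S 9, P 2. Eliminate P.
Round 2: R 11, Q 6, S 9. Eliminate Q.
Round 3: R 17, S 9. R has a majority.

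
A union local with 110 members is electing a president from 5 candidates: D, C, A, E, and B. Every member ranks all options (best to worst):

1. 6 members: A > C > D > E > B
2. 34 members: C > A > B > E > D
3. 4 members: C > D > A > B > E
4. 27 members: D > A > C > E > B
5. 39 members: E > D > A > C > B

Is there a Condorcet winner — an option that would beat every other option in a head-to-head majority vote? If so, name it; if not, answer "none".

Checking pairwise contests:
E beats D 73–37.
D beats C 66–44.
D beats A 70–40.
C beats E 71–39.
D beats B 76–34.
Every option loses at least one head-to-head, so there is no Condorcet winner.

none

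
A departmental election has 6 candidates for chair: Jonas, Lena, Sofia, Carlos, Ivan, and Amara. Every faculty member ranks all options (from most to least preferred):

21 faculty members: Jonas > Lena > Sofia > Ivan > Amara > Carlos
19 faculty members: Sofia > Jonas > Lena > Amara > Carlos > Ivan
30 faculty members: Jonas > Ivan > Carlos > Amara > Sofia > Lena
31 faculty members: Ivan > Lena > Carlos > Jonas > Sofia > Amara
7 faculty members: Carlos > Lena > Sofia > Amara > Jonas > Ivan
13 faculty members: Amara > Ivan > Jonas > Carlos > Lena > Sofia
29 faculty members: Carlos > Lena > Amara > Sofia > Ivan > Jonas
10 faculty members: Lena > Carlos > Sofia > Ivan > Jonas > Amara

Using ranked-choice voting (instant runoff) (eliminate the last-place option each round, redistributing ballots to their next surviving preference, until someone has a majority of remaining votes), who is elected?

Round 1: Jonas 51, Lena 10, Sofia 19, Carlos 36, Ivan 31, Amara 13. Eliminate Lena.
Round 2: Jonas 51, Sofia 19, Carlos 46, Ivan 31, Amara 13. Eliminate Amara.
Round 3: Jonas 51, Sofia 19, Carlos 46, Ivan 44. Eliminate Sofia.
Round 4: Jonas 70, Carlos 46, Ivan 44. Eliminate Ivan.
Round 5: Jonas 83, Carlos 77. Jonas has a majority.

Jonas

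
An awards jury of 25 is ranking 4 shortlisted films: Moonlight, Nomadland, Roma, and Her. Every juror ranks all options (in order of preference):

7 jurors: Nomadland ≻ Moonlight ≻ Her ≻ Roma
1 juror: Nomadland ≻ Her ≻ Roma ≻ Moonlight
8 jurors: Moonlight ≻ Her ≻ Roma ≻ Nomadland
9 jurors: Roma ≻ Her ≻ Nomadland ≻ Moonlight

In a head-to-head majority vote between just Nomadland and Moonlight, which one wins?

Nomadland

Voters preferring Nomadland to Moonlight: 17; preferring Moonlight to Nomadland: 8.
Nomadland wins the head-to-head.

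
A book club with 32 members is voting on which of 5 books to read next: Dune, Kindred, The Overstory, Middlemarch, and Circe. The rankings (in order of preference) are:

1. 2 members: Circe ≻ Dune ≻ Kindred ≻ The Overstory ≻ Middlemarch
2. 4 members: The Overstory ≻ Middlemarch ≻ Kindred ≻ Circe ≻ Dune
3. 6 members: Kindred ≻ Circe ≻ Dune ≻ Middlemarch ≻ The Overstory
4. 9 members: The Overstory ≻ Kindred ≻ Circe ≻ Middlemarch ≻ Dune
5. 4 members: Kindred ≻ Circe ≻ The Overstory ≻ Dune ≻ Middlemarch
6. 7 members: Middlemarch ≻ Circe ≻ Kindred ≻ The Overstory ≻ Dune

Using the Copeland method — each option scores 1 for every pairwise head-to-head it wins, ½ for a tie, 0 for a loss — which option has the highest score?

Kindred

Dune: loses to Kindred, The Overstory, Middlemarch, and Circe → score 0.
Kindred: beats Dune, The Overstory, Middlemarch, and Circe → score 4.
The Overstory: beats Dune and Middlemarch; loses to Kindred and Circe → score 2.
Middlemarch: beats Dune; loses to Kindred, The Overstory, and Circe → score 1.
Circe: beats Dune, The Overstory, and Middlemarch; loses to Kindred → score 3.
Kindred has the best pairwise record.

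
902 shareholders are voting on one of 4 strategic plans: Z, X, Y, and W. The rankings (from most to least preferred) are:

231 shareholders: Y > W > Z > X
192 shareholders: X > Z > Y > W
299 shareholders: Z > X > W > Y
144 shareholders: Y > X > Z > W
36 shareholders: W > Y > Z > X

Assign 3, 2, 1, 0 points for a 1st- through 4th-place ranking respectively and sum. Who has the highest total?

Z

Z: 231·1 + 192·2 + 299·3 + 144·1 + 36·1 = 1692
X: 231·0 + 192·3 + 299·2 + 144·2 + 36·0 = 1462
Y: 231·3 + 192·1 + 299·0 + 144·3 + 36·2 = 1389
W: 231·2 + 192·0 + 299·1 + 144·0 + 36·3 = 869
Z has the highest Borda score (1692).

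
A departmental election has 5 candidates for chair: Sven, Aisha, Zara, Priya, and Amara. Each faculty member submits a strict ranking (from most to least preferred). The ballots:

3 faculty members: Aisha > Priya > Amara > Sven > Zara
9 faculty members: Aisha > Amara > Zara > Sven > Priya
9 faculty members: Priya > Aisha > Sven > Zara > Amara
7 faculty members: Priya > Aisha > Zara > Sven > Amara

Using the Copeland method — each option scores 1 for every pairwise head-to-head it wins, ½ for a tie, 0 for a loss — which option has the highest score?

Priya

Sven: beats Amara; loses to Aisha, Zara, and Priya → score 1.
Aisha: beats Sven, Zara, and Amara; loses to Priya → score 3.
Zara: beats Sven and Amara; loses to Aisha and Priya → score 2.
Priya: beats Sven, Aisha, Zara, and Amara → score 4.
Amara: loses to Sven, Aisha, Zara, and Priya → score 0.
Priya has the best pairwise record.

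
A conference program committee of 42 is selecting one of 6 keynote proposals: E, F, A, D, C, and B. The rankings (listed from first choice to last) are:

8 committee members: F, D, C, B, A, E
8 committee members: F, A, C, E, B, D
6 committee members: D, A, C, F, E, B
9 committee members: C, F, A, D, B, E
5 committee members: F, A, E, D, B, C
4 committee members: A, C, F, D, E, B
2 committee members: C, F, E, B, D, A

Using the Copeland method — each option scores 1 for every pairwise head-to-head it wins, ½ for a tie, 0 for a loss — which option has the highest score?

F

E: beats B; loses to F, A, D, and C → score 1.
F: beats E, A, D, and B; ties C → score 4.5.
A: beats E, D, C, and B; loses to F → score 4.
D: beats E and B; loses to F, A, and C → score 2.
C: beats E, D, and B; ties F; loses to A → score 3.5.
B: loses to E, F, A, D, and C → score 0.
F has the best pairwise record.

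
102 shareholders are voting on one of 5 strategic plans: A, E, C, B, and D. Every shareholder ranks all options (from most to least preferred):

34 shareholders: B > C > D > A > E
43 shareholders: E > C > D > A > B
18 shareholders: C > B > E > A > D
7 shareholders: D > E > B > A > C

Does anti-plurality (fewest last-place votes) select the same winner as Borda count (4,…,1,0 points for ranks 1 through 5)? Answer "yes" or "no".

Anti-plurality — last-place votes: A 0, E 34, C 7, B 43, D 18. Winner: A.
Borda — scores: A 102, E 229, C 303, B 204, D 182. Winner: C.
The two methods disagree.

no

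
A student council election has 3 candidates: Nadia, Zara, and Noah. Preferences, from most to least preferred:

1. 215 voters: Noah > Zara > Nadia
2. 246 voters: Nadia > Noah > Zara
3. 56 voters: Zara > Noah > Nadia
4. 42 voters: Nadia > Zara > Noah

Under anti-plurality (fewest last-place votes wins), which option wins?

Last-place votes: Nadia 271, Zara 246, Noah 42.
Noah is ranked last by the fewest voters, so Noah wins.

Noah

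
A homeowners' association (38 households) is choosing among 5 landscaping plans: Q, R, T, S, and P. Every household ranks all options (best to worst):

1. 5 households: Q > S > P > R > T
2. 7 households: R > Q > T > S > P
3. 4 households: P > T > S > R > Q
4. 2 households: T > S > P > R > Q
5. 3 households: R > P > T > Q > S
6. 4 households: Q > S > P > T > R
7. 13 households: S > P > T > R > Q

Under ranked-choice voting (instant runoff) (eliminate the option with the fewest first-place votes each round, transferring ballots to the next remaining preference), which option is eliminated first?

T

Round 1: Q 9, R 10, T 2, S 13, P 4. Eliminate T.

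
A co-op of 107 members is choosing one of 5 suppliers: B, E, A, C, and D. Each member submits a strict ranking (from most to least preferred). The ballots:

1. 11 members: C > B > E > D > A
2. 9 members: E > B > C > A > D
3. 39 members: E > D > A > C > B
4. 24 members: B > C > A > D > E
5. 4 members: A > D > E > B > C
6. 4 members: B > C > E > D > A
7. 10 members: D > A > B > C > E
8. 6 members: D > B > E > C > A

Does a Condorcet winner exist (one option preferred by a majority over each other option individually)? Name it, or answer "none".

none

Checking pairwise contests:
D beats B 59–48.
B beats E 55–52.
B beats A 54–53.
B beats C 57–50.
E beats D 63–44.
Every option loses at least one head-to-head, so there is no Condorcet winner.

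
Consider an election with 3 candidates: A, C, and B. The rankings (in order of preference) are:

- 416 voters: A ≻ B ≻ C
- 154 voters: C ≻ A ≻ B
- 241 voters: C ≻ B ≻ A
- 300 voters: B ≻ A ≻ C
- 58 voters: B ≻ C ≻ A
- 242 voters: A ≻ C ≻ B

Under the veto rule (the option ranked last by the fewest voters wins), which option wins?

A

Last-place votes: A 299, C 716, B 396.
A is ranked last by the fewest voters, so A wins.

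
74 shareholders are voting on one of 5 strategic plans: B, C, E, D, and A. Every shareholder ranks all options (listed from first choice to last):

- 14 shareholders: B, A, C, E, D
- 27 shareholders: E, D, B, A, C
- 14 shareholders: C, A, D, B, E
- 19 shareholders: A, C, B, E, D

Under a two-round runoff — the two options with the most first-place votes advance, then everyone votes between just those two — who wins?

Round 1 first-place votes: B 14, C 14, E 27, D 0, A 19.
E and A advance.
Runoff: E is preferred to A by 27 voters; A by 47.
A wins the runoff.

A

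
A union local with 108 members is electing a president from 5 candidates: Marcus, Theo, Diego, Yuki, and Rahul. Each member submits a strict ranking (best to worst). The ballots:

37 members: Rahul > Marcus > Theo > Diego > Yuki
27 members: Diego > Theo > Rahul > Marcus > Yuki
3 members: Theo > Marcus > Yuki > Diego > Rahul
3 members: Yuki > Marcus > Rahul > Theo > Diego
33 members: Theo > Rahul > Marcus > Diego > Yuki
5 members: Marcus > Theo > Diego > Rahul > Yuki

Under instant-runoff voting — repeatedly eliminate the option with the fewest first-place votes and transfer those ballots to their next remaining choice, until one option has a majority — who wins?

Round 1: Marcus 5, Theo 36, Diego 27, Yuki 3, Rahul 37. Eliminate Yuki.
Round 2: Marcus 8, Theo 36, Diego 27, Rahul 37. Eliminate Marcus.
Round 3: Theo 41, Diego 27, Rahul 40. Eliminate Diego.
Round 4: Theo 68, Rahul 40. Theo has a majority.

Theo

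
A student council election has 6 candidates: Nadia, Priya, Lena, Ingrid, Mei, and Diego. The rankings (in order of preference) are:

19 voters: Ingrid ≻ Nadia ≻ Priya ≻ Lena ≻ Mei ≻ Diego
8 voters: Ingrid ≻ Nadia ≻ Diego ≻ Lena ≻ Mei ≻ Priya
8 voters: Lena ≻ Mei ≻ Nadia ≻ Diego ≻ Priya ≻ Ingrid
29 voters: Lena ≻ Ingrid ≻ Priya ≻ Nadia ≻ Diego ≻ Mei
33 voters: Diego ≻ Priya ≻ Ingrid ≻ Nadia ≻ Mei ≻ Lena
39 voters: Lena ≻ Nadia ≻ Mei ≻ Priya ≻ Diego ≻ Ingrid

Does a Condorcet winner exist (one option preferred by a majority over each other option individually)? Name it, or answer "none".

Lena vs Nadia: 76–60 for Lena.
Lena vs Priya: 84–52 for Lena.
Lena vs Ingrid: 76–60 for Lena.
Lena vs Mei: 103–33 for Lena.
Lena vs Diego: 95–41 for Lena.
Lena beats every other option head-to-head.

Lena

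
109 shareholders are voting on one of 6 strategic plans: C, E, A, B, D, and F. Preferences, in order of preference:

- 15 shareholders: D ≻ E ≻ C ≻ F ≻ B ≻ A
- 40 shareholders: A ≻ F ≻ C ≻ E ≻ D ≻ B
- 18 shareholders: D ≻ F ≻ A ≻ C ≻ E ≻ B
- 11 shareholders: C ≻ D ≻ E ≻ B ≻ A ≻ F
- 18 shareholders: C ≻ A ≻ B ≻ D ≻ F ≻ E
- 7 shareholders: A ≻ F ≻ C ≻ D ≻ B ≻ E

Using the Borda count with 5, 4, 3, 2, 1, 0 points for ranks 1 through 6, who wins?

A

C: 15·3 + 40·3 + 18·2 + 11·5 + 18·5 + 7·3 = 367
E: 15·4 + 40·2 + 18·1 + 11·3 + 18·0 + 7·0 = 191
A: 15·0 + 40·5 + 18·3 + 11·1 + 18·4 + 7·5 = 372
B: 15·1 + 40·0 + 18·0 + 11·2 + 18·3 + 7·1 = 98
D: 15·5 + 40·1 + 18·5 + 11·4 + 18·2 + 7·2 = 299
F: 15·2 + 40·4 + 18·4 + 11·0 + 18·1 + 7·4 = 308
A has the highest Borda score (372).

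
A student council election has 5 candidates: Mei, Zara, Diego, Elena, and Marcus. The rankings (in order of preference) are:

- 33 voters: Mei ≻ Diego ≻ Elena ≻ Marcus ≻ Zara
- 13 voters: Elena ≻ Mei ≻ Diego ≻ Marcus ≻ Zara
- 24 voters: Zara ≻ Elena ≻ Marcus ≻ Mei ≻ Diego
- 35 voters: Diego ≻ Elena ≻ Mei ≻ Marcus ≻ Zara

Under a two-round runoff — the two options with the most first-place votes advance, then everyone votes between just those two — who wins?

Mei

Round 1 first-place votes: Mei 33, Zara 24, Diego 35, Elena 13, Marcus 0.
Diego and Mei advance.
Runoff: Diego is preferred to Mei by 35 voters; Mei by 70.
Mei wins the runoff.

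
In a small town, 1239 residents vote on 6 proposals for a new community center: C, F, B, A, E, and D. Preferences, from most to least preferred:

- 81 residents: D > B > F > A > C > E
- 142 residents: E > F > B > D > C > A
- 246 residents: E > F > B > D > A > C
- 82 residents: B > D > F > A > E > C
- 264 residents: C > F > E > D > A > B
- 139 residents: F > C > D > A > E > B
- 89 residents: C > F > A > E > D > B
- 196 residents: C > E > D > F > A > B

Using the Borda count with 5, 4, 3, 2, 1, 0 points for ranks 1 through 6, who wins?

C: 81·1 + 142·1 + 246·0 + 82·0 + 264·5 + 139·4 + 89·5 + 196·5 = 3524
F: 81·3 + 142·4 + 246·4 + 82·3 + 264·4 + 139·5 + 89·4 + 196·2 = 4540
B: 81·4 + 142·3 + 246·3 + 82·5 + 264·0 + 139·0 + 89·0 + 196·0 = 1898
A: 81·2 + 142·0 + 246·1 + 82·2 + 264·1 + 139·2 + 89·3 + 196·1 = 1577
E: 81·0 + 142·5 + 246·5 + 82·1 + 264·3 + 139·1 + 89·2 + 196·4 = 3915
D: 81·5 + 142·2 + 246·2 + 82·4 + 264·2 + 139·3 + 89·1 + 196·3 = 3131
F has the highest Borda score (4540).

F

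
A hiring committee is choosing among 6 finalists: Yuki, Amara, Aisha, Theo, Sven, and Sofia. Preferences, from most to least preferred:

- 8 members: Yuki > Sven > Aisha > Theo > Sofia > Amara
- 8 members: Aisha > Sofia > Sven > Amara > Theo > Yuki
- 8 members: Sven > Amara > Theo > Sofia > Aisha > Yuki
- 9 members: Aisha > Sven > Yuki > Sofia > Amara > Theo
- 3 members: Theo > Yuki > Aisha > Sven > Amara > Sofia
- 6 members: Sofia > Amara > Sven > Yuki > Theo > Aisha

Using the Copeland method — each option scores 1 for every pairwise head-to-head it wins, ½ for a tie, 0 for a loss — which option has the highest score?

Yuki: beats Theo; loses to Amara, Aisha, Sven, and Sofia → score 1.
Amara: beats Yuki and Theo; loses to Aisha, Sven, and Sofia → score 2.
Aisha: beats Yuki, Amara, Theo, and Sofia; loses to Sven → score 4.
Theo: loses to Yuki, Amara, Aisha, Sven, and Sofia → score 0.
Sven: beats Yuki, Amara, Aisha, Theo, and Sofia → score 5.
Sofia: beats Yuki, Amara, and Theo; loses to Aisha and Sven → score 3.
Sven has the best pairwise record.

Sven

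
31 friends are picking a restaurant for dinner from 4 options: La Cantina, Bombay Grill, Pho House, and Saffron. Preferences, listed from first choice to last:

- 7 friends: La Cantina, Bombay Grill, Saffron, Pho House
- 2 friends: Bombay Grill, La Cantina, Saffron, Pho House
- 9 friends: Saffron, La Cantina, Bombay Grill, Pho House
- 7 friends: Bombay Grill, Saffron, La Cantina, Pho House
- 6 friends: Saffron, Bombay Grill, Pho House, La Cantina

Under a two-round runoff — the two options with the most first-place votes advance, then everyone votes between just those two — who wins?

Bombay Grill

Round 1 first-place votes: La Cantina 7, Bombay Grill 9, Pho House 0, Saffron 15.
Saffron and Bombay Grill advance.
Runoff: Saffron is preferred to Bombay Grill by 15 voters; Bombay Grill by 16.
Bombay Grill wins the runoff.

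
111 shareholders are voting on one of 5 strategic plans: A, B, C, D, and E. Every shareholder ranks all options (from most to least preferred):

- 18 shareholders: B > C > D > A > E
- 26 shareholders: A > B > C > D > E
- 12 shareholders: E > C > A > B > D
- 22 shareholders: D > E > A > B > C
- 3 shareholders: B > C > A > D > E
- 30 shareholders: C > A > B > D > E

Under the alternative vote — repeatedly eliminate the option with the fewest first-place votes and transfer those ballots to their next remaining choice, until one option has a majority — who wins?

C

Round 1: A 26, B 21, C 30, D 22, E 12. Eliminate E.
Round 2: A 26, B 21, C 42, D 22. Eliminate B.
Round 3: A 26, C 63, D 22. C has a majority.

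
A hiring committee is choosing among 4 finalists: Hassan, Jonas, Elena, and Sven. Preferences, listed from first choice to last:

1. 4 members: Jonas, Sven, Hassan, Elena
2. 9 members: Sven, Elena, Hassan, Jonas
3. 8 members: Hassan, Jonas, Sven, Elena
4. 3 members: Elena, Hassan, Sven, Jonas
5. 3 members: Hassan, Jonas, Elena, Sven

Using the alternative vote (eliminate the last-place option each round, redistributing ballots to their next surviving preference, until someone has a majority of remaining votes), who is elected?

Hassan

Round 1: Hassan 11, Jonas 4, Elena 3, Sven 9. Eliminate Elena.
Round 2: Hassan 14, Jonas 4, Sven 9. Hassan has a majority.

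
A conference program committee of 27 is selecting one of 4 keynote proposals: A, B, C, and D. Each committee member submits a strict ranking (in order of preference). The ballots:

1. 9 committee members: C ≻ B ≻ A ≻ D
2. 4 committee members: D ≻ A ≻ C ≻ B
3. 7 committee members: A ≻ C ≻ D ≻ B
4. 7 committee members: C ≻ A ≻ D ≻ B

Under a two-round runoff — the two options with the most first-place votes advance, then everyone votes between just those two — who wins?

C

Round 1 first-place votes: A 7, B 0, C 16, D 4.
C and A advance.
Runoff: C is preferred to A by 16 voters; A by 11.
C wins the runoff.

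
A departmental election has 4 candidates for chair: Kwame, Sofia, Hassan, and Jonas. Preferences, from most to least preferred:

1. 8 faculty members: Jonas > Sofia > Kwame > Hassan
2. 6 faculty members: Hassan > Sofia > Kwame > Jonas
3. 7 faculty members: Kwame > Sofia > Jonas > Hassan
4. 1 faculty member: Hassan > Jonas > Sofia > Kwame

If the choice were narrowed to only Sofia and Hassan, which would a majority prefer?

Voters preferring Sofia to Hassan: 15; preferring Hassan to Sofia: 7.
Sofia wins the head-to-head.

Sofia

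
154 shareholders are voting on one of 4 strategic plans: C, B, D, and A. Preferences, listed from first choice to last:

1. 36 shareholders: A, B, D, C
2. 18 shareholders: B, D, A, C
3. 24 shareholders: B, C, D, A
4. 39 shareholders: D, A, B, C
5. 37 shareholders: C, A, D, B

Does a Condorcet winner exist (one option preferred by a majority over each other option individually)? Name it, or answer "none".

Checking pairwise contests:
B beats C 117–37.
A beats B 112–42.
B beats D 78–76.
D beats A 81–73.
Every option loses at least one head-to-head, so there is no Condorcet winner.

none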